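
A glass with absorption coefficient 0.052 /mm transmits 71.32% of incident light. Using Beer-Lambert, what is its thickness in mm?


Rearrange T = exp(-alpha * thickness):
  thickness = -ln(T) / alpha
  T = 71.32/100 = 0.7132
  ln(T) = -0.33799
  -ln(T) = 0.33799
  thickness = 0.33799 / 0.052 = 6.5 mm

6.5 mm


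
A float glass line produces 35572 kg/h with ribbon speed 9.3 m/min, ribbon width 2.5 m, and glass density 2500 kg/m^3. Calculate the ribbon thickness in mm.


Ribbon cross-section from mass balance:
  Volume rate = throughput / density = 35572 / 2500 = 14.2288 m^3/h
  thickness = volume rate / (speed * 60 * width), i.e.
  thickness = throughput / (60 * speed * width * density) * 1000
  thickness = 35572 / (60 * 9.3 * 2.5 * 2500) * 1000 = 10.2 mm

10.2 mm


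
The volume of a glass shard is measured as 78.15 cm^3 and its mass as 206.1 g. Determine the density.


Use the definition of density:
  rho = mass / volume
  rho = 206.1 / 78.15 = 2.637 g/cm^3

2.637 g/cm^3


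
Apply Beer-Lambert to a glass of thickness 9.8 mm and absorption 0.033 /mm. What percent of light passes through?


Beer-Lambert law: T = exp(-alpha * thickness)
  exponent = -0.033 * 9.8 = -0.3234
  T = exp(-0.3234) = 0.7237
  Percentage = 0.7237 * 100 = 72.37%

72.37%


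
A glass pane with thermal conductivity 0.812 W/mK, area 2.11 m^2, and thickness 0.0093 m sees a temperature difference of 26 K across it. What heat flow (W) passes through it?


Fourier's law: Q = k * A * dT / t
  Q = 0.812 * 2.11 * 26 / 0.0093
  Q = 44.54632 / 0.0093 = 4789.9 W

4789.9 W


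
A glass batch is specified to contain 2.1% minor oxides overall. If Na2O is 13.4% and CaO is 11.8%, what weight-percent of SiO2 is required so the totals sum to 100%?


Known pieces sum to 100%:
  SiO2 = 100 - (others + Na2O + CaO)
  SiO2 = 100 - (2.1 + 13.4 + 11.8) = 72.7%

72.7%


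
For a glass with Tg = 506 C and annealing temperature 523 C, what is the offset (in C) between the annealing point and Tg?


Offset = T_anneal - Tg:
  offset = 523 - 506 = 17 C

17 C


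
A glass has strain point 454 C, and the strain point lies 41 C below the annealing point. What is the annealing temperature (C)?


T_anneal = T_strain + gap:
  T_anneal = 454 + 41 = 495 C

495 C


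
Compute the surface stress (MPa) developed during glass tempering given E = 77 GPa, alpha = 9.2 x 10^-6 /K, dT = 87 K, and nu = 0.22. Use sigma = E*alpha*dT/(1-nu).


Tempering stress: sigma = E * alpha * dT / (1 - nu)
  E (MPa) = 77 * 1000 = 77000
  Numerator = 77000 * (9.2 x 10^-6) * 87 = 61.6308
  Denominator = 1 - 0.22 = 0.78
  sigma = 61.6308 / 0.78 = 79.0 MPa

79.0 MPa


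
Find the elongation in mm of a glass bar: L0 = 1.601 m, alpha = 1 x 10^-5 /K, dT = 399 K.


Thermal expansion formula: dL = alpha * L0 * dT
  dL = (1 x 10^-5) * 1.601 * 399 = 0.00638799 m
Convert to mm: 0.00638799 * 1000 = 6.388 mm

6.388 mm


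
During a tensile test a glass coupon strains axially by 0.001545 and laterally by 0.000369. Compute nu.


Poisson's ratio: nu = lateral strain / axial strain
  nu = 0.000369 / 0.001545 = 0.2388

0.2388


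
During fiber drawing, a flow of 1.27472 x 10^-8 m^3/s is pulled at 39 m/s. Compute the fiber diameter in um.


Cross-sectional area from continuity:
  A = Q / v = 1.27472 x 10^-8 / 39 = 3.268513 x 10^-10 m^2
Diameter from circular cross-section:
  d = sqrt(4A / pi) * 10^6 (m -> um)
  d = sqrt(4 * 3.268513 x 10^-10 / pi) * 10^6 = 20.4 um

20.4 um


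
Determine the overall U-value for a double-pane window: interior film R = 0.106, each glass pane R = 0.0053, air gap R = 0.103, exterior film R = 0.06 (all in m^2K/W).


Total thermal resistance (series):
  R_total = R_in + R_glass + R_air + R_glass + R_out
  R_total = 0.106 + 0.0053 + 0.103 + 0.0053 + 0.06 = 0.2796 m^2K/W
U-value = 1 / R_total = 1 / 0.2796 = 3.577 W/m^2K

3.577 W/m^2K


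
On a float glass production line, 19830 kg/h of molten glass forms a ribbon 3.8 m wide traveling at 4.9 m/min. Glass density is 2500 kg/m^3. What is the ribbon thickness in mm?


Ribbon cross-section from mass balance:
  Volume rate = throughput / density = 19830 / 2500 = 7.932 m^3/h
  thickness = volume rate / (speed * 60 * width), i.e.
  thickness = throughput / (60 * speed * width * density) * 1000
  thickness = 19830 / (60 * 4.9 * 3.8 * 2500) * 1000 = 7.1 mm

7.1 mm


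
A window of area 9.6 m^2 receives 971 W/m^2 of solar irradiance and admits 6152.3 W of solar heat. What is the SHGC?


Rearrange Q = Area * SHGC * Irradiance:
  SHGC = Q / (Area * Irradiance)
  SHGC = 6152.3 / (9.6 * 971) = 0.66

0.66


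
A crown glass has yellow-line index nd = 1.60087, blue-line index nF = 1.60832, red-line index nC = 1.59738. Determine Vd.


Abbe number formula: Vd = (nd - 1) / (nF - nC)
  nd - 1 = 1.60087 - 1 = 0.60087
  nF - nC = 1.60832 - 1.59738 = 0.01094
  Vd = 0.60087 / 0.01094 = 54.92

54.92


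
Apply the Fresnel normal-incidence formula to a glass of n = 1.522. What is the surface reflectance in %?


Fresnel reflectance at normal incidence:
  R = ((n - 1)/(n + 1))^2
  (n - 1)/(n + 1) = (1.522 - 1)/(1.522 + 1) = 0.206979
  R = 0.206979^2 = 0.0428403
  R(%) = 0.0428403 * 100 = 4.284%

4.284%


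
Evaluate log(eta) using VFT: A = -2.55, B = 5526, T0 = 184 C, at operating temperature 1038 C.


VFT equation: log(eta) = A + B / (T - T0)
  T - T0 = 1038 - 184 = 854
  B / (T - T0) = 5526 / 854 = 6.471
  log(eta) = -2.55 + 6.471 = 3.921

3.921


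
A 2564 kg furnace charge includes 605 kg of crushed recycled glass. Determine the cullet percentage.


Cullet ratio = (cullet mass / total batch mass) * 100
  Ratio = 605 / 2564 * 100 = 23.6%

23.6%


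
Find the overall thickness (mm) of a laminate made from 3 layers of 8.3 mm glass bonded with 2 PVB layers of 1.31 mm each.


Total thickness = glass contribution + PVB contribution
  Glass: 3 * 8.3 = 24.9 mm
  PVB: 2 * 1.31 = 2.62 mm
  Total = 24.9 + 2.62 = 27.52 mm

27.52 mm


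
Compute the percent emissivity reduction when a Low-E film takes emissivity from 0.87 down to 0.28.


Percentage reduction = (1 - coated/uncoated) * 100
  Ratio = 0.28 / 0.87 = 0.3218
  Reduction = (1 - 0.3218) * 100 = 67.8%

67.8%


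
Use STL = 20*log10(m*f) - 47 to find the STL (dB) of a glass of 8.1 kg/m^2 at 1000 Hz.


Mass law: STL = 20 * log10(m * f) - 47
  m * f = 8.1 * 1000 = 8100
  log10(8100) = 3.90849
  STL = 20 * 3.90849 - 47 = 78.1698 - 47 = 31.2 dB

31.2 dB


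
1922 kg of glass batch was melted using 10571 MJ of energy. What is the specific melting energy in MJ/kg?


Rearrange E = m * s for s:
  s = E / m
  s = 10571 / 1922 = 5.5 MJ/kg

5.5 MJ/kg


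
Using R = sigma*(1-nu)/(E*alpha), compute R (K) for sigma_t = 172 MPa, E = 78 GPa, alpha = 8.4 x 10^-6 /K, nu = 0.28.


Thermal shock resistance: R = sigma * (1 - nu) / (E * alpha)
  Numerator = 172 * (1 - 0.28) = 123.84
  Denominator = 78 * 1000 * (8.4 x 10^-6) = 0.6552
  R = 123.84 / 0.6552 = 189.0 K

189.0 K


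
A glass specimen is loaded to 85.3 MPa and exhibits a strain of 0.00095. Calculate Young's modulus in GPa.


Young's modulus: E = stress / strain
  E = 85.3 MPa / 0.00095 = 89789.47 MPa
Convert to GPa: 89789.47 / 1000 = 89.79 GPa

89.79 GPa


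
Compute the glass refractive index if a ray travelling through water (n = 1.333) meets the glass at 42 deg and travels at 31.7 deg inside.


Apply Snell's law: n1 * sin(theta1) = n2 * sin(theta2)
  n2 = n1 * sin(theta1) / sin(theta2)
  sin(42) = 0.669131
  sin(31.7) = 0.525472
  n2 = 1.333 * 0.669131 / 0.525472 = 1.6974

1.6974


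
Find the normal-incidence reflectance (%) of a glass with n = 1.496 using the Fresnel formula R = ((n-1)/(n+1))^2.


Fresnel reflectance at normal incidence:
  R = ((n - 1)/(n + 1))^2
  (n - 1)/(n + 1) = (1.496 - 1)/(1.496 + 1) = 0.198718
  R = 0.198718^2 = 0.0394888
  R(%) = 0.0394888 * 100 = 3.949%

3.949%


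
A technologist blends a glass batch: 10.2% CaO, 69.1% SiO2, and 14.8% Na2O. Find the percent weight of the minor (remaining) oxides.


Sum the three major oxides:
  SiO2 + Na2O + CaO = 69.1 + 14.8 + 10.2 = 94.1%
Subtract from 100%:
  Others = 100 - 94.1 = 5.9%

5.9%


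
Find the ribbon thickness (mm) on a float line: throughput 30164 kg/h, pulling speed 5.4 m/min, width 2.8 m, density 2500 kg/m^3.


Ribbon cross-section from mass balance:
  Volume rate = throughput / density = 30164 / 2500 = 12.0656 m^3/h
  thickness = volume rate / (speed * 60 * width), i.e.
  thickness = throughput / (60 * speed * width * density) * 1000
  thickness = 30164 / (60 * 5.4 * 2.8 * 2500) * 1000 = 13.3 mm

13.3 mm


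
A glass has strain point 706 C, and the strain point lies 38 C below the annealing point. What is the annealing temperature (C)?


T_anneal = T_strain + gap:
  T_anneal = 706 + 38 = 744 C

744 C


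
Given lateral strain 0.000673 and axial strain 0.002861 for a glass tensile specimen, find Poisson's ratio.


Poisson's ratio: nu = lateral strain / axial strain
  nu = 0.000673 / 0.002861 = 0.2352

0.2352


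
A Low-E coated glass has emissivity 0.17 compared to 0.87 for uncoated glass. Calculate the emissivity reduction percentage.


Percentage reduction = (1 - coated/uncoated) * 100
  Ratio = 0.17 / 0.87 = 0.1954
  Reduction = (1 - 0.1954) * 100 = 80.5%

80.5%


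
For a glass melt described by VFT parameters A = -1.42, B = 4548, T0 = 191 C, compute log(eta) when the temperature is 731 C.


VFT equation: log(eta) = A + B / (T - T0)
  T - T0 = 731 - 191 = 540
  B / (T - T0) = 4548 / 540 = 8.422
  log(eta) = -1.42 + 8.422 = 7.002

7.002


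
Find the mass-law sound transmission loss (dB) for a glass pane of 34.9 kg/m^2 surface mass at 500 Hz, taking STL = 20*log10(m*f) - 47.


Mass law: STL = 20 * log10(m * f) - 47
  m * f = 34.9 * 500 = 17450
  log10(17450) = 4.2418
  STL = 20 * 4.2418 - 47 = 84.836 - 47 = 37.8 dB

37.8 dB


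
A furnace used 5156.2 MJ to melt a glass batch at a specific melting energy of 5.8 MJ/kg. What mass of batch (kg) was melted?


Rearrange E = m * s for m:
  m = E / s
  m = 5156.2 / 5.8 = 889.0 kg

889.0 kg


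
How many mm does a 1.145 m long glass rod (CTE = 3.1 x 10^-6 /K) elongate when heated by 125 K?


Thermal expansion formula: dL = alpha * L0 * dT
  dL = (3.1 x 10^-6) * 1.145 * 125 = 0.00044369 m
Convert to mm: 0.00044369 * 1000 = 0.4437 mm

0.4437 mm


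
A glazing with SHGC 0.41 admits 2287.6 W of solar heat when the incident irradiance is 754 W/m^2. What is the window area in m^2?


Rearrange Q = Area * SHGC * Irradiance:
  Area = Q / (SHGC * Irradiance)
  Area = 2287.6 / (0.41 * 754) = 7.4 m^2

7.4 m^2


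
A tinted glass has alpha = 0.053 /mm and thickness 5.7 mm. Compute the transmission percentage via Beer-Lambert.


Beer-Lambert law: T = exp(-alpha * thickness)
  exponent = -0.053 * 5.7 = -0.3021
  T = exp(-0.3021) = 0.7393
  Percentage = 0.7393 * 100 = 73.93%

73.93%


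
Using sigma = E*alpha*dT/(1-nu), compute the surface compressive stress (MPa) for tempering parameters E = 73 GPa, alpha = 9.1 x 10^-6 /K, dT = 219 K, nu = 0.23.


Tempering stress: sigma = E * alpha * dT / (1 - nu)
  E (MPa) = 73 * 1000 = 73000
  Numerator = 73000 * (9.1 x 10^-6) * 219 = 145.4817
  Denominator = 1 - 0.23 = 0.77
  sigma = 145.4817 / 0.77 = 188.9 MPa

188.9 MPa


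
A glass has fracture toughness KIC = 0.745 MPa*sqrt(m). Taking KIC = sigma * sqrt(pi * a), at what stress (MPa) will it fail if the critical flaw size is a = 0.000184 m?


Rearrange KIC = sigma * sqrt(pi * a):
  sigma = KIC / sqrt(pi * a)
  sqrt(pi * 0.000184) = 0.024043
  sigma = 0.745 / 0.024043 = 30.99 MPa

30.99 MPa


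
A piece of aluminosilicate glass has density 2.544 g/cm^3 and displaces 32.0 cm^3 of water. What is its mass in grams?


Rearrange rho = m / V:
  m = rho * V
  m = 2.544 * 32.0 = 81.408 g

81.408 g


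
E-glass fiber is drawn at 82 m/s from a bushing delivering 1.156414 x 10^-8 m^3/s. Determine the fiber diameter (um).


Cross-sectional area from continuity:
  A = Q / v = 1.156414 x 10^-8 / 82 = 1.410261 x 10^-10 m^2
Diameter from circular cross-section:
  d = sqrt(4A / pi) * 10^6 (m -> um)
  d = sqrt(4 * 1.410261 x 10^-10 / pi) * 10^6 = 13.4 um

13.4 um


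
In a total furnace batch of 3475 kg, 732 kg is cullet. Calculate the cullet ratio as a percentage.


Cullet ratio = (cullet mass / total batch mass) * 100
  Ratio = 732 / 3475 * 100 = 21.06%

21.06%


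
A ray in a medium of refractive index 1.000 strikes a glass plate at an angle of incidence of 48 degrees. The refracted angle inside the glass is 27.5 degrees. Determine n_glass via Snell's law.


Apply Snell's law: n1 * sin(theta1) = n2 * sin(theta2)
  n2 = n1 * sin(theta1) / sin(theta2)
  sin(48) = 0.743145
  sin(27.5) = 0.461749
  n2 = 1.000 * 0.743145 / 0.461749 = 1.6094

1.6094


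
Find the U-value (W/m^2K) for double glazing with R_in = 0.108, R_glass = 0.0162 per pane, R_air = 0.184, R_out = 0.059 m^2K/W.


Total thermal resistance (series):
  R_total = R_in + R_glass + R_air + R_glass + R_out
  R_total = 0.108 + 0.0162 + 0.184 + 0.0162 + 0.059 = 0.3834 m^2K/W
U-value = 1 / R_total = 1 / 0.3834 = 2.608 W/m^2K

2.608 W/m^2K


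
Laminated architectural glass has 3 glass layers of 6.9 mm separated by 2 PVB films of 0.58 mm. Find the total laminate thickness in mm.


Total thickness = glass contribution + PVB contribution
  Glass: 3 * 6.9 = 20.7 mm
  PVB: 2 * 0.58 = 1.16 mm
  Total = 20.7 + 1.16 = 21.86 mm

21.86 mm


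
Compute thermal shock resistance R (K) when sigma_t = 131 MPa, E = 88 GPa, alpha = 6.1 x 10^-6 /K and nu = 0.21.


Thermal shock resistance: R = sigma * (1 - nu) / (E * alpha)
  Numerator = 131 * (1 - 0.21) = 103.49
  Denominator = 88 * 1000 * (6.1 x 10^-6) = 0.5368
  R = 103.49 / 0.5368 = 192.8 K

192.8 K


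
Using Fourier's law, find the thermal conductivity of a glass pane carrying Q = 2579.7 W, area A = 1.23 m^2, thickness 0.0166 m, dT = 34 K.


Fourier's law rearranged: k = Q * t / (A * dT)
  Numerator = 2579.7 * 0.0166 = 42.82302
  Denominator = 1.23 * 34 = 41.82
  k = 42.82302 / 41.82 = 1.024 W/mK

1.024 W/mK


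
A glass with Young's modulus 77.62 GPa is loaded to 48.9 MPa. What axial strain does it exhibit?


Rearrange E = sigma / epsilon:
  epsilon = sigma / E
  E (MPa) = 77.62 * 1000 = 77620
  epsilon = 48.9 / 77620 = 0.00063

0.00063


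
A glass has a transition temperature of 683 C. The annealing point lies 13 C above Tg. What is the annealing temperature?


The annealing temperature is Tg plus the offset:
  T_anneal = 683 + 13 = 696 C

696 C


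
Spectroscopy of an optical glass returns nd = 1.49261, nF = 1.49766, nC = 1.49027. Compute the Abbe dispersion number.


Abbe number formula: Vd = (nd - 1) / (nF - nC)
  nd - 1 = 1.49261 - 1 = 0.49261
  nF - nC = 1.49766 - 1.49027 = 0.00739
  Vd = 0.49261 / 0.00739 = 66.66

66.66


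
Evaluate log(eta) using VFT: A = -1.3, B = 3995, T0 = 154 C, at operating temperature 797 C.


VFT equation: log(eta) = A + B / (T - T0)
  T - T0 = 797 - 154 = 643
  B / (T - T0) = 3995 / 643 = 6.213
  log(eta) = -1.3 + 6.213 = 4.913

4.913


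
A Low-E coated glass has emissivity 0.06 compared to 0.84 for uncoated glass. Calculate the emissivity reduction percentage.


Percentage reduction = (1 - coated/uncoated) * 100
  Ratio = 0.06 / 0.84 = 0.0714
  Reduction = (1 - 0.0714) * 100 = 92.9%

92.9%


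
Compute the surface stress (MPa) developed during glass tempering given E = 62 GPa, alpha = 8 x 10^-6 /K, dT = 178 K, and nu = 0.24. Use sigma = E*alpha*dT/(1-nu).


Tempering stress: sigma = E * alpha * dT / (1 - nu)
  E (MPa) = 62 * 1000 = 62000
  Numerator = 62000 * (8 x 10^-6) * 178 = 88.288
  Denominator = 1 - 0.24 = 0.76
  sigma = 88.288 / 0.76 = 116.2 MPa

116.2 MPa


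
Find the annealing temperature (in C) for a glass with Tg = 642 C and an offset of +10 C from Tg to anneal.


The annealing temperature is Tg plus the offset:
  T_anneal = 642 + 10 = 652 C

652 C


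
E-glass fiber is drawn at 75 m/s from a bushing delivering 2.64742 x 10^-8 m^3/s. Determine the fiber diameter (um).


Cross-sectional area from continuity:
  A = Q / v = 2.64742 x 10^-8 / 75 = 3.529893 x 10^-10 m^2
Diameter from circular cross-section:
  d = sqrt(4A / pi) * 10^6 (m -> um)
  d = sqrt(4 * 3.529893 x 10^-10 / pi) * 10^6 = 21.2 um

21.2 um


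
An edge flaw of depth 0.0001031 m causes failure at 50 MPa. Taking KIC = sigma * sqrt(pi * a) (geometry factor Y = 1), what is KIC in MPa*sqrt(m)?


Fracture toughness: KIC = sigma * sqrt(pi * a)
  pi * a = pi * 0.0001031 = 0.000323898
  sqrt(pi * a) = 0.017997
  KIC = 50 * 0.017997 = 0.9 MPa*sqrt(m)

0.9 MPa*sqrt(m)


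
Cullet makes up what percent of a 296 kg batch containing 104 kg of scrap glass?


Cullet ratio = (cullet mass / total batch mass) * 100
  Ratio = 104 / 296 * 100 = 35.14%

35.14%


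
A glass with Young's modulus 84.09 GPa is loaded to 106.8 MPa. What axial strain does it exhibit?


Rearrange E = sigma / epsilon:
  epsilon = sigma / E
  E (MPa) = 84.09 * 1000 = 84090
  epsilon = 106.8 / 84090 = 0.00127

0.00127


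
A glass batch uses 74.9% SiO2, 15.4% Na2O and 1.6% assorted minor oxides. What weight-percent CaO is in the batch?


Pieces sum to 100%:
  CaO = 100 - (SiO2 + Na2O + others)
  CaO = 100 - (74.9 + 15.4 + 1.6) = 8.1%

8.1%


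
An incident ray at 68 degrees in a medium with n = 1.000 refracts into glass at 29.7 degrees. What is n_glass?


Apply Snell's law: n1 * sin(theta1) = n2 * sin(theta2)
  n2 = n1 * sin(theta1) / sin(theta2)
  sin(68) = 0.927184
  sin(29.7) = 0.495459
  n2 = 1.000 * 0.927184 / 0.495459 = 1.8714

1.8714


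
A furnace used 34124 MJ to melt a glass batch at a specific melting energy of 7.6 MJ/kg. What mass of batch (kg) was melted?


Rearrange E = m * s for m:
  m = E / s
  m = 34124 / 7.6 = 4490.0 kg

4490.0 kg


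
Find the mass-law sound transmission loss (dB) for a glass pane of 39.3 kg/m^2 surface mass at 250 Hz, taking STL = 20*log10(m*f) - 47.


Mass law: STL = 20 * log10(m * f) - 47
  m * f = 39.3 * 250 = 9825
  log10(9825) = 3.99233
  STL = 20 * 3.99233 - 47 = 79.8466 - 47 = 32.8 dB

32.8 dB


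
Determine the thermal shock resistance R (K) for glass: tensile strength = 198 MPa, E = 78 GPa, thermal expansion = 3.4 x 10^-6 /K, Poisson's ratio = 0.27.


Thermal shock resistance: R = sigma * (1 - nu) / (E * alpha)
  Numerator = 198 * (1 - 0.27) = 144.54
  Denominator = 78 * 1000 * (3.4 x 10^-6) = 0.2652
  R = 144.54 / 0.2652 = 545.0 K

545.0 K


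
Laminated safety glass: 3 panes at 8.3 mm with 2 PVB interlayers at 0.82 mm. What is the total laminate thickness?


Total thickness = glass contribution + PVB contribution
  Glass: 3 * 8.3 = 24.9 mm
  PVB: 2 * 0.82 = 1.64 mm
  Total = 24.9 + 1.64 = 26.54 mm

26.54 mm


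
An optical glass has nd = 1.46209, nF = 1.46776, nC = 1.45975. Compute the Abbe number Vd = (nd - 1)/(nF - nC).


Abbe number formula: Vd = (nd - 1) / (nF - nC)
  nd - 1 = 1.46209 - 1 = 0.46209
  nF - nC = 1.46776 - 1.45975 = 0.00801
  Vd = 0.46209 / 0.00801 = 57.69

57.69


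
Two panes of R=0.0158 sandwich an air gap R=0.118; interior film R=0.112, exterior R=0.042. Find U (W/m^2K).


Total thermal resistance (series):
  R_total = R_in + R_glass + R_air + R_glass + R_out
  R_total = 0.112 + 0.0158 + 0.118 + 0.0158 + 0.042 = 0.3036 m^2K/W
U-value = 1 / R_total = 1 / 0.3036 = 3.294 W/m^2K

3.294 W/m^2K


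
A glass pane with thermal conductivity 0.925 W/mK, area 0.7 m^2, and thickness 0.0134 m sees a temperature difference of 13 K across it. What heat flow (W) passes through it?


Fourier's law: Q = k * A * dT / t
  Q = 0.925 * 0.7 * 13 / 0.0134
  Q = 8.4175 / 0.0134 = 628.2 W

628.2 W


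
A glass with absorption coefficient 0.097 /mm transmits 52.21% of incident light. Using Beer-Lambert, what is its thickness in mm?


Rearrange T = exp(-alpha * thickness):
  thickness = -ln(T) / alpha
  T = 52.21/100 = 0.5221
  ln(T) = -0.6499
  -ln(T) = 0.6499
  thickness = 0.6499 / 0.097 = 6.7 mm

6.7 mm


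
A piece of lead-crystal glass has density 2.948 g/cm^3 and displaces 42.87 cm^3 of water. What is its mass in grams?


Rearrange rho = m / V:
  m = rho * V
  m = 2.948 * 42.87 = 126.381 g

126.381 g


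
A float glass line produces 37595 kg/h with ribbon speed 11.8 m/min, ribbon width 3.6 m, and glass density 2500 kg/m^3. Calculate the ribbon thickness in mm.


Ribbon cross-section from mass balance:
  Volume rate = throughput / density = 37595 / 2500 = 15.038 m^3/h
  thickness = volume rate / (speed * 60 * width), i.e.
  thickness = throughput / (60 * speed * width * density) * 1000
  thickness = 37595 / (60 * 11.8 * 3.6 * 2500) * 1000 = 5.9 mm

5.9 mm


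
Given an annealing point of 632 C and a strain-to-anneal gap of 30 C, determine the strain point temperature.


Strain point = annealing point - difference:
  T_strain = 632 - 30 = 602 C

602 C


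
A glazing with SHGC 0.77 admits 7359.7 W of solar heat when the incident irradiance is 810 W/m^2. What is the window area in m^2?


Rearrange Q = Area * SHGC * Irradiance:
  Area = Q / (SHGC * Irradiance)
  Area = 7359.7 / (0.77 * 810) = 11.8 m^2

11.8 m^2


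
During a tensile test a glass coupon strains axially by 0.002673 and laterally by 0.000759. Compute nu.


Poisson's ratio: nu = lateral strain / axial strain
  nu = 0.000759 / 0.002673 = 0.284

0.284


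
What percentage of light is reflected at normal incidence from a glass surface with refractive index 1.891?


Fresnel reflectance at normal incidence:
  R = ((n - 1)/(n + 1))^2
  (n - 1)/(n + 1) = (1.891 - 1)/(1.891 + 1) = 0.308198
  R = 0.308198^2 = 0.094986
  R(%) = 0.094986 * 100 = 9.499%

9.499%


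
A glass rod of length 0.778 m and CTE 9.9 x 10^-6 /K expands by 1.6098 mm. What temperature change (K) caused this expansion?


Rearrange dL = alpha * L0 * dT for dT:
  dT = dL / (alpha * L0)
  dL (m) = 1.6098 / 1000 = 0.0016098
  dT = 0.0016098 / ((9.9 x 10^-6) * 0.778) = 209.0 K

209.0 K


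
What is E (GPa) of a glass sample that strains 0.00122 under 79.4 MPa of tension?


Young's modulus: E = stress / strain
  E = 79.4 MPa / 0.00122 = 65081.97 MPa
Convert to GPa: 65081.97 / 1000 = 65.08 GPa

65.08 GPa


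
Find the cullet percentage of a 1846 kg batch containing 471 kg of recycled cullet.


Cullet ratio = (cullet mass / total batch mass) * 100
  Ratio = 471 / 1846 * 100 = 25.51%

25.51%


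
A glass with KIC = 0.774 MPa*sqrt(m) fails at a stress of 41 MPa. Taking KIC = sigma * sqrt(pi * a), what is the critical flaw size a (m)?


Rearrange KIC = sigma * sqrt(pi * a):
  sqrt(pi * a) = KIC / sigma
  sqrt(pi * a) = 0.774 / 41 = 0.018878
  a = (KIC / sigma)^2 / pi
  a = 0.018878^2 / pi = 0.0001134 m

0.0001134 m


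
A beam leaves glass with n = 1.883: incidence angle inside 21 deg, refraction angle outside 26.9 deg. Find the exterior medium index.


Apply Snell's law: n1 * sin(theta1) = n2 * sin(theta2)
  n2 = n1 * sin(theta1) / sin(theta2)
  sin(21) = 0.358368
  sin(26.9) = 0.452435
  n2 = 1.883 * 0.358368 / 0.452435 = 1.4915

1.4915


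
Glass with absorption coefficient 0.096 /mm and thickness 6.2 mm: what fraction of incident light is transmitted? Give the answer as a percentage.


Beer-Lambert law: T = exp(-alpha * thickness)
  exponent = -0.096 * 6.2 = -0.5952
  T = exp(-0.5952) = 0.5515
  Percentage = 0.5515 * 100 = 55.15%

55.15%


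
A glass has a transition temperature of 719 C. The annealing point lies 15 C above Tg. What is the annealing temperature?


The annealing temperature is Tg plus the offset:
  T_anneal = 719 + 15 = 734 C

734 C


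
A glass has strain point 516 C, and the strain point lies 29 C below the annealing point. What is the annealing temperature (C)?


T_anneal = T_strain + gap:
  T_anneal = 516 + 29 = 545 C

545 C


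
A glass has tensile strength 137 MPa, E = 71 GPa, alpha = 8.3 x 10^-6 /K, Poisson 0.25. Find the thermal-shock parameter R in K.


Thermal shock resistance: R = sigma * (1 - nu) / (E * alpha)
  Numerator = 137 * (1 - 0.25) = 102.75
  Denominator = 71 * 1000 * (8.3 x 10^-6) = 0.5893
  R = 102.75 / 0.5893 = 174.4 K

174.4 K


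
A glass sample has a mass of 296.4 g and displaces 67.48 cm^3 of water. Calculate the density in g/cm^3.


Use the definition of density:
  rho = mass / volume
  rho = 296.4 / 67.48 = 4.392 g/cm^3

4.392 g/cm^3


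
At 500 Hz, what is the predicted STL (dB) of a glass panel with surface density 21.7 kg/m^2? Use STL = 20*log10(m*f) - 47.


Mass law: STL = 20 * log10(m * f) - 47
  m * f = 21.7 * 500 = 10850
  log10(10850) = 4.03543
  STL = 20 * 4.03543 - 47 = 80.7086 - 47 = 33.7 dB

33.7 dB


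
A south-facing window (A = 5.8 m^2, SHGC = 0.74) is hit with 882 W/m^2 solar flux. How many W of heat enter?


Solar heat gain: Q = Area * SHGC * Irradiance
  Q = 5.8 * 0.74 * 882 = 3785.5 W

3785.5 W


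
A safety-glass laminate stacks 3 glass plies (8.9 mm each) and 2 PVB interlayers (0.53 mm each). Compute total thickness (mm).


Total thickness = glass contribution + PVB contribution
  Glass: 3 * 8.9 = 26.7 mm
  PVB: 2 * 0.53 = 1.06 mm
  Total = 26.7 + 1.06 = 27.76 mm

27.76 mm


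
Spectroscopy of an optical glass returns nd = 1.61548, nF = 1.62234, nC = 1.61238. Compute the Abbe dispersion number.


Abbe number formula: Vd = (nd - 1) / (nF - nC)
  nd - 1 = 1.61548 - 1 = 0.61548
  nF - nC = 1.62234 - 1.61238 = 0.00996
  Vd = 0.61548 / 0.00996 = 61.8

61.8


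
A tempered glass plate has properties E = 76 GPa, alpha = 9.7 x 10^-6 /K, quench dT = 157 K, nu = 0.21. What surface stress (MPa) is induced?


Tempering stress: sigma = E * alpha * dT / (1 - nu)
  E (MPa) = 76 * 1000 = 76000
  Numerator = 76000 * (9.7 x 10^-6) * 157 = 115.7404
  Denominator = 1 - 0.21 = 0.79
  sigma = 115.7404 / 0.79 = 146.5 MPa

146.5 MPa


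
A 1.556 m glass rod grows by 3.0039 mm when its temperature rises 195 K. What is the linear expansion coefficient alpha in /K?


Rearrange dL = alpha * L0 * dT for alpha:
  alpha = dL / (L0 * dT)
  alpha = (3.0039 / 1000) / (1.556 * 195) = 0.0000099 /K = 9.9 x 10^-6 /K

9.9 x 10^-6 /K


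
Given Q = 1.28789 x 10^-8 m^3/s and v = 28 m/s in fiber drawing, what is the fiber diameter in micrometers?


Cross-sectional area from continuity:
  A = Q / v = 1.28789 x 10^-8 / 28 = 4.599607 x 10^-10 m^2
Diameter from circular cross-section:
  d = sqrt(4A / pi) * 10^6 (m -> um)
  d = sqrt(4 * 4.599607 x 10^-10 / pi) * 10^6 = 24.2 um

24.2 um


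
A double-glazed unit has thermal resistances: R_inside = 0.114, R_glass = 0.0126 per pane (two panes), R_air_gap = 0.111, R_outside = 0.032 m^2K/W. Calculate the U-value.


Total thermal resistance (series):
  R_total = R_in + R_glass + R_air + R_glass + R_out
  R_total = 0.114 + 0.0126 + 0.111 + 0.0126 + 0.032 = 0.2822 m^2K/W
U-value = 1 / R_total = 1 / 0.2822 = 3.544 W/m^2K

3.544 W/m^2K


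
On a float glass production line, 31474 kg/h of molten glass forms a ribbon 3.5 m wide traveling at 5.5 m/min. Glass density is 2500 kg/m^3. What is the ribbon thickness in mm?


Ribbon cross-section from mass balance:
  Volume rate = throughput / density = 31474 / 2500 = 12.5896 m^3/h
  thickness = volume rate / (speed * 60 * width), i.e.
  thickness = throughput / (60 * speed * width * density) * 1000
  thickness = 31474 / (60 * 5.5 * 3.5 * 2500) * 1000 = 10.9 mm

10.9 mm


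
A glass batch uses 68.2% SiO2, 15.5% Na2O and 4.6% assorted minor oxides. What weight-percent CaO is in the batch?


Pieces sum to 100%:
  CaO = 100 - (SiO2 + Na2O + others)
  CaO = 100 - (68.2 + 15.5 + 4.6) = 11.7%

11.7%


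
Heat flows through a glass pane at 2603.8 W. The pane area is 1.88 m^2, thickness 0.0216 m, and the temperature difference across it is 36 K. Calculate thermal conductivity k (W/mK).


Fourier's law rearranged: k = Q * t / (A * dT)
  Numerator = 2603.8 * 0.0216 = 56.24208
  Denominator = 1.88 * 36 = 67.68
  k = 56.24208 / 67.68 = 0.831 W/mK

0.831 W/mK


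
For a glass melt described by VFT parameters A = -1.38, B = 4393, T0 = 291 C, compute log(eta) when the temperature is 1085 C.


VFT equation: log(eta) = A + B / (T - T0)
  T - T0 = 1085 - 291 = 794
  B / (T - T0) = 4393 / 794 = 5.533
  log(eta) = -1.38 + 5.533 = 4.153

4.153


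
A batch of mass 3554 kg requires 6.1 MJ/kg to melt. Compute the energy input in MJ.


Total energy = mass * specific energy
  E = 3554 * 6.1 = 21679.4 MJ

21679.4 MJ


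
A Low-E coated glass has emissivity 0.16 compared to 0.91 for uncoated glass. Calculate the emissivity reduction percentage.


Percentage reduction = (1 - coated/uncoated) * 100
  Ratio = 0.16 / 0.91 = 0.1758
  Reduction = (1 - 0.1758) * 100 = 82.4%

82.4%


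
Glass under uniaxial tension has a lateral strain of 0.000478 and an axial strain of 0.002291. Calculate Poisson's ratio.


Poisson's ratio: nu = lateral strain / axial strain
  nu = 0.000478 / 0.002291 = 0.2086

0.2086


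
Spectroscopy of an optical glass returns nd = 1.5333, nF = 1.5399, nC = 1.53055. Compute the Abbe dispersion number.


Abbe number formula: Vd = (nd - 1) / (nF - nC)
  nd - 1 = 1.5333 - 1 = 0.5333
  nF - nC = 1.5399 - 1.53055 = 0.00935
  Vd = 0.5333 / 0.00935 = 57.04

57.04


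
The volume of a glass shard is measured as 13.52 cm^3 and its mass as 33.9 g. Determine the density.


Use the definition of density:
  rho = mass / volume
  rho = 33.9 / 13.52 = 2.507 g/cm^3

2.507 g/cm^3


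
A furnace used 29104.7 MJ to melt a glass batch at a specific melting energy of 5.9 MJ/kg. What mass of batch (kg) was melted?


Rearrange E = m * s for m:
  m = E / s
  m = 29104.7 / 5.9 = 4933.0 kg

4933.0 kg


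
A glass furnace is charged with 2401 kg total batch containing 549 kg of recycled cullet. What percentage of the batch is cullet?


Cullet ratio = (cullet mass / total batch mass) * 100
  Ratio = 549 / 2401 * 100 = 22.87%

22.87%


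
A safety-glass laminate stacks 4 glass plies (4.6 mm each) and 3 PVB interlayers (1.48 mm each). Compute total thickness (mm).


Total thickness = glass contribution + PVB contribution
  Glass: 4 * 4.6 = 18.4 mm
  PVB: 3 * 1.48 = 4.44 mm
  Total = 18.4 + 4.44 = 22.84 mm

22.84 mm


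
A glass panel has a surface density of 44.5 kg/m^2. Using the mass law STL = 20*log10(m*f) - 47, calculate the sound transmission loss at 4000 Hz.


Mass law: STL = 20 * log10(m * f) - 47
  m * f = 44.5 * 4000 = 178000
  log10(178000) = 5.25042
  STL = 20 * 5.25042 - 47 = 105.0084 - 47 = 58.0 dB

58.0 dB


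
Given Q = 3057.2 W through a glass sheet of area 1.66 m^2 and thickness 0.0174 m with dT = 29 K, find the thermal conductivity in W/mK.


Fourier's law rearranged: k = Q * t / (A * dT)
  Numerator = 3057.2 * 0.0174 = 53.19528
  Denominator = 1.66 * 29 = 48.14
  k = 53.19528 / 48.14 = 1.105 W/mK

1.105 W/mK


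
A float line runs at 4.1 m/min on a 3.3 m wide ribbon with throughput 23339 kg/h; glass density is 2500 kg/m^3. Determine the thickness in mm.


Ribbon cross-section from mass balance:
  Volume rate = throughput / density = 23339 / 2500 = 9.3356 m^3/h
  thickness = volume rate / (speed * 60 * width), i.e.
  thickness = throughput / (60 * speed * width * density) * 1000
  thickness = 23339 / (60 * 4.1 * 3.3 * 2500) * 1000 = 11.5 mm

11.5 mm


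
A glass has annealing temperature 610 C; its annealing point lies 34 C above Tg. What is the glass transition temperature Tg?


Rearrange T_anneal = Tg + offset for Tg:
  Tg = T_anneal - offset = 610 - 34 = 576 C

576 C


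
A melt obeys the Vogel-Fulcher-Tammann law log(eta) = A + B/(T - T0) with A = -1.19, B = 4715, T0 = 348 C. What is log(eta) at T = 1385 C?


VFT equation: log(eta) = A + B / (T - T0)
  T - T0 = 1385 - 348 = 1037
  B / (T - T0) = 4715 / 1037 = 4.547
  log(eta) = -1.19 + 4.547 = 3.357

3.357


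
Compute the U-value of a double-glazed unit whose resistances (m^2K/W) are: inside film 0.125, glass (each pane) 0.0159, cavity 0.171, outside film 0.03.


Total thermal resistance (series):
  R_total = R_in + R_glass + R_air + R_glass + R_out
  R_total = 0.125 + 0.0159 + 0.171 + 0.0159 + 0.03 = 0.3578 m^2K/W
U-value = 1 / R_total = 1 / 0.3578 = 2.795 W/m^2K

2.795 W/m^2K


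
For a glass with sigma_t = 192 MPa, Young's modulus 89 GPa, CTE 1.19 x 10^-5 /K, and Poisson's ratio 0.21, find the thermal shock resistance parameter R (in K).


Thermal shock resistance: R = sigma * (1 - nu) / (E * alpha)
  Numerator = 192 * (1 - 0.21) = 151.68
  Denominator = 89 * 1000 * (1.19 x 10^-5) = 1.0591
  R = 151.68 / 1.0591 = 143.2 K

143.2 K


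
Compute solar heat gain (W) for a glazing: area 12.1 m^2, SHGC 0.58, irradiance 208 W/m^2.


Solar heat gain: Q = Area * SHGC * Irradiance
  Q = 12.1 * 0.58 * 208 = 1459.7 W

1459.7 W


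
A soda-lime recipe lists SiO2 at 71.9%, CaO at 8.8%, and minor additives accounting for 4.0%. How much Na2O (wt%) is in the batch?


Pieces sum to 100%:
  Na2O = 100 - (SiO2 + CaO + others)
  Na2O = 100 - (71.9 + 8.8 + 4.0) = 15.3%

15.3%


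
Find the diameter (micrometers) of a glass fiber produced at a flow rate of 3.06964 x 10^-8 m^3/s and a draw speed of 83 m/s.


Cross-sectional area from continuity:
  A = Q / v = 3.06964 x 10^-8 / 83 = 3.698361 x 10^-10 m^2
Diameter from circular cross-section:
  d = sqrt(4A / pi) * 10^6 (m -> um)
  d = sqrt(4 * 3.698361 x 10^-10 / pi) * 10^6 = 21.7 um

21.7 um


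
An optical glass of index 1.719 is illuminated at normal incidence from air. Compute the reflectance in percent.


Fresnel reflectance at normal incidence:
  R = ((n - 1)/(n + 1))^2
  (n - 1)/(n + 1) = (1.719 - 1)/(1.719 + 1) = 0.264435
  R = 0.264435^2 = 0.0699259
  R(%) = 0.0699259 * 100 = 6.993%

6.993%


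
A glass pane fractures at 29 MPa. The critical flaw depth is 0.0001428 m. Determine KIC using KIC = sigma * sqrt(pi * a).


Fracture toughness: KIC = sigma * sqrt(pi * a)
  pi * a = pi * 0.0001428 = 0.000448619
  sqrt(pi * a) = 0.021181
  KIC = 29 * 0.021181 = 0.614 MPa*sqrt(m)

0.614 MPa*sqrt(m)


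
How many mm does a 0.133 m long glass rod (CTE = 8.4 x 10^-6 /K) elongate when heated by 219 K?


Thermal expansion formula: dL = alpha * L0 * dT
  dL = (8.4 x 10^-6) * 0.133 * 219 = 0.00024467 m
Convert to mm: 0.00024467 * 1000 = 0.2447 mm

0.2447 mm


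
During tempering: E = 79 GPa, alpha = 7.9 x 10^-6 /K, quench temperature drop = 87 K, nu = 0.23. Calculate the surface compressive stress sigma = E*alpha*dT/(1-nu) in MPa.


Tempering stress: sigma = E * alpha * dT / (1 - nu)
  E (MPa) = 79 * 1000 = 79000
  Numerator = 79000 * (7.9 x 10^-6) * 87 = 54.2967
  Denominator = 1 - 0.23 = 0.77
  sigma = 54.2967 / 0.77 = 70.5 MPa

70.5 MPa


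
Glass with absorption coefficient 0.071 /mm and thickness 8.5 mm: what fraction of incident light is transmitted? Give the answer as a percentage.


Beer-Lambert law: T = exp(-alpha * thickness)
  exponent = -0.071 * 8.5 = -0.6035
  T = exp(-0.6035) = 0.5469
  Percentage = 0.5469 * 100 = 54.69%

54.69%


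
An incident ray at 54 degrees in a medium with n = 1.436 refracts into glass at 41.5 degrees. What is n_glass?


Apply Snell's law: n1 * sin(theta1) = n2 * sin(theta2)
  n2 = n1 * sin(theta1) / sin(theta2)
  sin(54) = 0.809017
  sin(41.5) = 0.66262
  n2 = 1.436 * 0.809017 / 0.66262 = 1.7533

1.7533


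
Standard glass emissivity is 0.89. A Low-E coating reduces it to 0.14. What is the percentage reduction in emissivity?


Percentage reduction = (1 - coated/uncoated) * 100
  Ratio = 0.14 / 0.89 = 0.1573
  Reduction = (1 - 0.1573) * 100 = 84.3%

84.3%


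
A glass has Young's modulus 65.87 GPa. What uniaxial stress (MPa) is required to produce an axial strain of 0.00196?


Rearrange E = sigma / epsilon:
  sigma = E * epsilon
  E (MPa) = 65.87 * 1000 = 65870
  sigma = 65870 * 0.00196 = 129.11 MPa

129.11 MPa


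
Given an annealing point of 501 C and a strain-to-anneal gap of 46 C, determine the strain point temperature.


Strain point = annealing point - difference:
  T_strain = 501 - 46 = 455 C

455 C


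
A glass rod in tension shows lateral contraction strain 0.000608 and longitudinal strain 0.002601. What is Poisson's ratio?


Poisson's ratio: nu = lateral strain / axial strain
  nu = 0.000608 / 0.002601 = 0.2338

0.2338


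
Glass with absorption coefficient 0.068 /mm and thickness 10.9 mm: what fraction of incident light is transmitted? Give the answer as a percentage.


Beer-Lambert law: T = exp(-alpha * thickness)
  exponent = -0.068 * 10.9 = -0.7412
  T = exp(-0.7412) = 0.4765
  Percentage = 0.4765 * 100 = 47.65%

47.65%


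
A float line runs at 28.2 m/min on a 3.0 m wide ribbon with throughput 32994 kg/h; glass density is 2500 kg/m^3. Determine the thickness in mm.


Ribbon cross-section from mass balance:
  Volume rate = throughput / density = 32994 / 2500 = 13.1976 m^3/h
  thickness = volume rate / (speed * 60 * width), i.e.
  thickness = throughput / (60 * speed * width * density) * 1000
  thickness = 32994 / (60 * 28.2 * 3.0 * 2500) * 1000 = 2.6 mm

2.6 mm


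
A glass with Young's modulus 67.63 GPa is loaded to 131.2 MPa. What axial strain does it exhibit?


Rearrange E = sigma / epsilon:
  epsilon = sigma / E
  E (MPa) = 67.63 * 1000 = 67630
  epsilon = 131.2 / 67630 = 0.00194

0.00194


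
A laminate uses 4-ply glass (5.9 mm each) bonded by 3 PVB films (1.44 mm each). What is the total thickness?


Total thickness = glass contribution + PVB contribution
  Glass: 4 * 5.9 = 23.6 mm
  PVB: 3 * 1.44 = 4.32 mm
  Total = 23.6 + 4.32 = 27.92 mm

27.92 mm


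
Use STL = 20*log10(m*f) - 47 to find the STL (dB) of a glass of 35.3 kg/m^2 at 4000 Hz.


Mass law: STL = 20 * log10(m * f) - 47
  m * f = 35.3 * 4000 = 141200
  log10(141200) = 5.14983
  STL = 20 * 5.14983 - 47 = 102.9966 - 47 = 56.0 dB

56.0 dB


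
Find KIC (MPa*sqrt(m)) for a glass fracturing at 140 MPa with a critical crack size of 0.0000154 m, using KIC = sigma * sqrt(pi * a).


Fracture toughness: KIC = sigma * sqrt(pi * a)
  pi * a = pi * 0.0000154 = 0.000048381
  sqrt(pi * a) = 0.006956
  KIC = 140 * 0.006956 = 0.974 MPa*sqrt(m)

0.974 MPa*sqrt(m)


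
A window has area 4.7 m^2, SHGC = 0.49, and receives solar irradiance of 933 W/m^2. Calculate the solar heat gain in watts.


Solar heat gain: Q = Area * SHGC * Irradiance
  Q = 4.7 * 0.49 * 933 = 2148.7 W

2148.7 W


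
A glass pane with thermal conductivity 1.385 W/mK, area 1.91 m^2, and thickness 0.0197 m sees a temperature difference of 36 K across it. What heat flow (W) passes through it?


Fourier's law: Q = k * A * dT / t
  Q = 1.385 * 1.91 * 36 / 0.0197
  Q = 95.2326 / 0.0197 = 4834.1 W

4834.1 W


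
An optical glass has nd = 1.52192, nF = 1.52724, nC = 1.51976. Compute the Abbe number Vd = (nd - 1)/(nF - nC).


Abbe number formula: Vd = (nd - 1) / (nF - nC)
  nd - 1 = 1.52192 - 1 = 0.52192
  nF - nC = 1.52724 - 1.51976 = 0.00748
  Vd = 0.52192 / 0.00748 = 69.78

69.78


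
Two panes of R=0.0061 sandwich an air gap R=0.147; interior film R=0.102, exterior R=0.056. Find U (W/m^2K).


Total thermal resistance (series):
  R_total = R_in + R_glass + R_air + R_glass + R_out
  R_total = 0.102 + 0.0061 + 0.147 + 0.0061 + 0.056 = 0.3172 m^2K/W
U-value = 1 / R_total = 1 / 0.3172 = 3.153 W/m^2K

3.153 W/m^2K


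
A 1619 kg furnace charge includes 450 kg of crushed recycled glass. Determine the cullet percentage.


Cullet ratio = (cullet mass / total batch mass) * 100
  Ratio = 450 / 1619 * 100 = 27.79%

27.79%


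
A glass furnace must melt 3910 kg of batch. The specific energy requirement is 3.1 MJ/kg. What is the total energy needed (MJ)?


Total energy = mass * specific energy
  E = 3910 * 3.1 = 12121 MJ

12121 MJ


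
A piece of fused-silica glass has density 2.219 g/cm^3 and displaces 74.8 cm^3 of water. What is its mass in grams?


Rearrange rho = m / V:
  m = rho * V
  m = 2.219 * 74.8 = 165.981 g

165.981 g
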